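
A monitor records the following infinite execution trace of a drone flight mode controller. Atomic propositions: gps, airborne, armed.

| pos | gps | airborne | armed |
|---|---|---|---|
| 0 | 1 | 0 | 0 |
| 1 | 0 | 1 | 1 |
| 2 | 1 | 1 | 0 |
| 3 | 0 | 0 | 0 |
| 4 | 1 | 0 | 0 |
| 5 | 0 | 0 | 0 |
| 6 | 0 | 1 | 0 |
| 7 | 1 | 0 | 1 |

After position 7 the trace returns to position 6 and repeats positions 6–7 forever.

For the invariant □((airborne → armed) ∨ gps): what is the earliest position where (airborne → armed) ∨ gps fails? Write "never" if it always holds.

6

Check (airborne → armed) ∨ gps at each position in order: 0 ✓, 1 ✓, 2 ✓, 3 ✓, 4 ✓, 5 ✓.
At position 6 the labels are {airborne}, so (airborne → armed) ∨ gps is false there. This is the first violation.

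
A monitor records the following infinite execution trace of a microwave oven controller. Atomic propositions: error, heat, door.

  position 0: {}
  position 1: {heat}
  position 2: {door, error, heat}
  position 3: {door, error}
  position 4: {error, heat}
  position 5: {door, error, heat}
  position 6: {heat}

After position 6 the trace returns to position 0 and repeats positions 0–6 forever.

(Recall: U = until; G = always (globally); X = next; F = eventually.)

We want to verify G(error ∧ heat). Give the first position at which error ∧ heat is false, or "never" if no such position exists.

At position 0 the labels are {}, so error ∧ heat is false there. This is the first violation.

0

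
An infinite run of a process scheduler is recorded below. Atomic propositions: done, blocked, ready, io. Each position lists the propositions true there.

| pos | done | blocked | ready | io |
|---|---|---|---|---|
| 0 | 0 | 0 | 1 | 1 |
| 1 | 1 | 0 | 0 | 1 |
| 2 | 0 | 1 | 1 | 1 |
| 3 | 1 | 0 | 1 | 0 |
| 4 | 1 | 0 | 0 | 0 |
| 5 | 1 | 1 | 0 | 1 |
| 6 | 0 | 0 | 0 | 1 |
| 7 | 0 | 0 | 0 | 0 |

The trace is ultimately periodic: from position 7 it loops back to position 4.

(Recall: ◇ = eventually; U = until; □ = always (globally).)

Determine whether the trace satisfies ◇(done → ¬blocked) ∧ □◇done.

done → ¬blocked holds at position 0, which is reachable from 0, so ◇(done → ¬blocked) holds.
◇done holds at every position 0..7, and those are all positions ever visited, so □◇done holds.
At position 0: ◇(done → ¬blocked) is true; □◇done is true; so ◇(done → ¬blocked) ∧ □◇done is true.

Yes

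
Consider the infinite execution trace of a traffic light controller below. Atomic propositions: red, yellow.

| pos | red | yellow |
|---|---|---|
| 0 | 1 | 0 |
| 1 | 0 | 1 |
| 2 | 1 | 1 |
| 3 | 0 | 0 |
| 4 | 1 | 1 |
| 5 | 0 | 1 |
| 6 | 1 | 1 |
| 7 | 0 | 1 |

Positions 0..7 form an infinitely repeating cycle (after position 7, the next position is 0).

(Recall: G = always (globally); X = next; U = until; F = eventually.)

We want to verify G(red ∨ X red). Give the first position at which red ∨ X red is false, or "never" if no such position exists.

never

red ∨ X red holds at every position 0..7, and those are all the positions the trace ever visits, so the invariant G(red ∨ X red) is never violated.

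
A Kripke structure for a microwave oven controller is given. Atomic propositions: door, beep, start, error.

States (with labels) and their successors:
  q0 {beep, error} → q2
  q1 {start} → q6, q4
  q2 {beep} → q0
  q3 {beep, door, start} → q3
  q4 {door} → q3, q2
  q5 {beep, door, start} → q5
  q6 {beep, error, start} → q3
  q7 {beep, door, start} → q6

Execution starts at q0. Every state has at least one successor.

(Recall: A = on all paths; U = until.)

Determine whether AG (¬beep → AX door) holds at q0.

States satisfying ¬beep → AX door: {q0, q2, q3, q5, q6, q7}.
States satisfying AG (¬beep → AX door): {q0, q2, q3, q5, q6, q7}.
Every state reachable from q0 satisfies ¬beep → AX door.
q0 ∈ Sat(AG (¬beep → AX door)).

Satisfied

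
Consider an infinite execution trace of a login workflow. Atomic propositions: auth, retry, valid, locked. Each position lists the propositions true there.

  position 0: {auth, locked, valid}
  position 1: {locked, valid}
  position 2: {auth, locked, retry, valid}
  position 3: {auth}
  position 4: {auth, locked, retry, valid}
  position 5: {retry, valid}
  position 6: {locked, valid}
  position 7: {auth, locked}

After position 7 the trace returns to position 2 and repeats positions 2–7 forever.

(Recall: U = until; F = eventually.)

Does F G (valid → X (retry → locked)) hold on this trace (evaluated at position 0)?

G (valid → X (retry → locked)) is false at every position 0..7, so it never becomes true and F G (valid → X (retry → locked)) fails.

Does not hold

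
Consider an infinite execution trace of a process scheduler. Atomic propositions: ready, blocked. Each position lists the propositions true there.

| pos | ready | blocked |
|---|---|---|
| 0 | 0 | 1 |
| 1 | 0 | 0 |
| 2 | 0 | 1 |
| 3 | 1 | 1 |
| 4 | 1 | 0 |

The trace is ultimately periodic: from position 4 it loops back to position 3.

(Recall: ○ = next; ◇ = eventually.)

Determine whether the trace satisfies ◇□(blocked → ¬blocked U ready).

Holds

□(blocked → ¬blocked U ready) holds at position 3, which is reachable from 0, so ◇□(blocked → ¬blocked U ready) holds.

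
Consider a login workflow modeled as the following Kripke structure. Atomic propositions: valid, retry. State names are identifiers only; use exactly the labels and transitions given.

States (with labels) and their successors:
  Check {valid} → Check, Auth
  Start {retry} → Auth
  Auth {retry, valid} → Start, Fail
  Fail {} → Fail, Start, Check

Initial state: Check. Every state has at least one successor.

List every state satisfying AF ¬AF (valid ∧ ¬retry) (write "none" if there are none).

{Start, Auth, Fail}

States satisfying ¬AF (valid ∧ ¬retry): {Start, Auth, Fail}.
States satisfying AF ¬AF (valid ∧ ¬retry): {Start, Auth, Fail}.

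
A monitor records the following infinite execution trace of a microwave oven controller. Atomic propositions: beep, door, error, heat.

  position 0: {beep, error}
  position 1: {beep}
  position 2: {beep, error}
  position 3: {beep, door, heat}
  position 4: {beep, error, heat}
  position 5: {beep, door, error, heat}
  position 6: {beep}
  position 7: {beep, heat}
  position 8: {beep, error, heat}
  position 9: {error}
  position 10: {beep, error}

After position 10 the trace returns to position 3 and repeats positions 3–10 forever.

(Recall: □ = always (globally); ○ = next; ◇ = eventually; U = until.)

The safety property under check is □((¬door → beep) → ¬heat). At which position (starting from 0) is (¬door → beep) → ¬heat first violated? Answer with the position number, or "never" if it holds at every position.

3

Check (¬door → beep) → ¬heat at each position in order: 0 ✓, 1 ✓, 2 ✓.
At position 3 the labels are {beep, door, heat}, so (¬door → beep) → ¬heat is false there. This is the first violation.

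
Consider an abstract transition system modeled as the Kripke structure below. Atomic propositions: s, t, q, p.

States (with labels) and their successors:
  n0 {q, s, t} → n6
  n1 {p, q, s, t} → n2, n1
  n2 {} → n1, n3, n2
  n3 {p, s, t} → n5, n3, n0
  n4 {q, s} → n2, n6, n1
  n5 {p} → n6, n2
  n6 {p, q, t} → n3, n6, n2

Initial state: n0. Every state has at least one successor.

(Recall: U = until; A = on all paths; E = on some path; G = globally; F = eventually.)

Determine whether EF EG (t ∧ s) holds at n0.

Satisfied

States satisfying EG (t ∧ s): {n1, n3}.
States satisfying EF EG (t ∧ s): {n0, n1, n2, n3, n4, n5, n6}.
Some path from n0 reaches a state where EG (t ∧ s) holds.
n0 ∈ Sat(EF EG (t ∧ s)).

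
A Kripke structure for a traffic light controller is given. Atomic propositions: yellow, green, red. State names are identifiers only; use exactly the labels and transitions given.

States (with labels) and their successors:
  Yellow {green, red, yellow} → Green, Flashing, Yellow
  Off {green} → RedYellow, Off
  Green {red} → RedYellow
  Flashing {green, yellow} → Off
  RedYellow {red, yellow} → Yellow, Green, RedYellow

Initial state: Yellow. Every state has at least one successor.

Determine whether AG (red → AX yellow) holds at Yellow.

Violated

States satisfying red → AX yellow: {Off, Green, Flashing}.
States satisfying AG (red → AX yellow): ∅.
RedYellow is reachable from Yellow and violates red → AX yellow, so AG fails at Yellow.
Yellow ∉ Sat(AG (red → AX yellow)).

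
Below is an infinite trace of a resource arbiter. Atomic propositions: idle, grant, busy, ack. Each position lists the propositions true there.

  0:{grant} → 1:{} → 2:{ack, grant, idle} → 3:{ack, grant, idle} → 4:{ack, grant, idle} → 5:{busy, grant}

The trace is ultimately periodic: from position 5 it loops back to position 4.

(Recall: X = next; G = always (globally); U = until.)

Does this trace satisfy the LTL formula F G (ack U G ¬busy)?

G (ack U G ¬busy) is false at every position 0..5, so it never becomes true and F G (ack U G ¬busy) fails.

No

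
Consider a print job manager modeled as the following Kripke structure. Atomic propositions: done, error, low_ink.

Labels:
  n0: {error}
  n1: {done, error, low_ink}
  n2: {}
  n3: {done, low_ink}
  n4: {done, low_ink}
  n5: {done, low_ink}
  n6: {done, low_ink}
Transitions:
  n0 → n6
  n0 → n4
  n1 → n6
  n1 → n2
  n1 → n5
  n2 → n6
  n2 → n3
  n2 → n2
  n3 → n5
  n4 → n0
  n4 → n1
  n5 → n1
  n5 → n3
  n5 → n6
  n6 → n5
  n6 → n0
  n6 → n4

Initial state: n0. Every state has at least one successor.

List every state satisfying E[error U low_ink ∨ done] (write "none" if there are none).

States satisfying error: {n0, n1}.
States satisfying low_ink ∨ done: {n1, n3, n4, n5, n6}.
States satisfying E[error U low_ink ∨ done]: {n0, n1, n3, n4, n5, n6}.

{n0, n1, n3, n4, n5, n6}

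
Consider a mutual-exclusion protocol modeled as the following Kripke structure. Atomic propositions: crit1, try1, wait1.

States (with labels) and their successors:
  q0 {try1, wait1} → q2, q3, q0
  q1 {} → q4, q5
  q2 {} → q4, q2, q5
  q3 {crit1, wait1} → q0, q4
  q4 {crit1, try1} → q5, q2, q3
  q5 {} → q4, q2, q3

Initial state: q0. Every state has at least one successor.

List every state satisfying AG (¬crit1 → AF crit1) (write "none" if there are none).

States satisfying ¬crit1 → AF crit1: {q3, q4}.
States satisfying AG (¬crit1 → AF crit1): ∅.

none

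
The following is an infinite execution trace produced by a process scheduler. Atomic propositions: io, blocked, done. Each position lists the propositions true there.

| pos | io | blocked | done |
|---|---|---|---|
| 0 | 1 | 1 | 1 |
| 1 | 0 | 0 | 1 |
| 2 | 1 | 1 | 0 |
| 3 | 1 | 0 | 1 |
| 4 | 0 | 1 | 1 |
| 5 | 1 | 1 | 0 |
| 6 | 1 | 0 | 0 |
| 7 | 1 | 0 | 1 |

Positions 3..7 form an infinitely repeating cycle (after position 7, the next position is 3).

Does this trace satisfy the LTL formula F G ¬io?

G ¬io is false at every position 0..7, so it never becomes true and F G ¬io fails.

No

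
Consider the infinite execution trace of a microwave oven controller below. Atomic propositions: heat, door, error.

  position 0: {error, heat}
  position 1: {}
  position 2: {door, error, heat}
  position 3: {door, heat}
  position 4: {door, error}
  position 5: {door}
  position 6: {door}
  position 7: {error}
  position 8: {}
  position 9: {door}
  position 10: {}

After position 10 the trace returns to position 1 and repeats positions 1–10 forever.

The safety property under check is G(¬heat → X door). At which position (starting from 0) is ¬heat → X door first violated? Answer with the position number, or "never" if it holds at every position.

6

Check ¬heat → X door at each position in order: 0 ✓, 1 ✓, 2 ✓, 3 ✓, 4 ✓, 5 ✓.
At position 6 the labels are {door} and the next position 7 has {error}, so ¬heat → X door is false there. This is the first violation.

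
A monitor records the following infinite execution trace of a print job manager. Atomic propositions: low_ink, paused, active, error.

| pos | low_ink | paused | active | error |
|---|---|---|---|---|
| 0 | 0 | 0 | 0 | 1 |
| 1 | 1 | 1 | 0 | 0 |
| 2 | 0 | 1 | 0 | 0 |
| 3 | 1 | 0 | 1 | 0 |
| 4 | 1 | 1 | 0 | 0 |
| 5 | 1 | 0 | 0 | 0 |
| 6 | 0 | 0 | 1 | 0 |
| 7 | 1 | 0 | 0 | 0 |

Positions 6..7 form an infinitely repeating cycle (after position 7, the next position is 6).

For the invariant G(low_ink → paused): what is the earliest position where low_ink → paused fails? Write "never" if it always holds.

Check low_ink → paused at each position in order: 0 ✓, 1 ✓, 2 ✓.
At position 3 the labels are {active, low_ink}, so low_ink → paused is false there. This is the first violation.

3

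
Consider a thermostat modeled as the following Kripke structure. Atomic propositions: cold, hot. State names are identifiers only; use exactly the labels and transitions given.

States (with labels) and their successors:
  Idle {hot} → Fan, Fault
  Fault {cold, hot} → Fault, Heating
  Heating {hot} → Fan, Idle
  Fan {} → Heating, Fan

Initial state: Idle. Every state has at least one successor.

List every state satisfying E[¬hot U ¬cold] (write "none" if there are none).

{Idle, Heating, Fan}

States satisfying ¬hot: {Fan}.
States satisfying ¬cold: {Idle, Heating, Fan}.
States satisfying E[¬hot U ¬cold]: {Idle, Heating, Fan}.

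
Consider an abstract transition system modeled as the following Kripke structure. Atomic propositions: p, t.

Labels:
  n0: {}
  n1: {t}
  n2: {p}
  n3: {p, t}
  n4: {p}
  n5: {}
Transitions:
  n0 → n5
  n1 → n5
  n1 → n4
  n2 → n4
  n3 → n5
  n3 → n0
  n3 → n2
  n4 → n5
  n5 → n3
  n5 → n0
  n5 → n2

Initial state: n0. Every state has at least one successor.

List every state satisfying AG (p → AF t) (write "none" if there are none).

States satisfying p → AF t: {n0, n1, n3, n5}.
States satisfying AG (p → AF t): ∅.

none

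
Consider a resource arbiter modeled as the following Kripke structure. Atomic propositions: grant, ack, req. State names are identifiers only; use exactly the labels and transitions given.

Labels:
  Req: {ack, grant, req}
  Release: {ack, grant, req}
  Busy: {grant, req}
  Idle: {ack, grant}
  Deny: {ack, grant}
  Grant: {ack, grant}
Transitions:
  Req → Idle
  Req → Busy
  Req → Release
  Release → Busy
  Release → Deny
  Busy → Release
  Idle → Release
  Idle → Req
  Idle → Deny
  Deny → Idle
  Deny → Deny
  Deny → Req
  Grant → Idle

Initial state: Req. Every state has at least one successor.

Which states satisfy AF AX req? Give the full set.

States satisfying AX req: {Busy}.
States satisfying AF AX req: {Busy}.

{Busy}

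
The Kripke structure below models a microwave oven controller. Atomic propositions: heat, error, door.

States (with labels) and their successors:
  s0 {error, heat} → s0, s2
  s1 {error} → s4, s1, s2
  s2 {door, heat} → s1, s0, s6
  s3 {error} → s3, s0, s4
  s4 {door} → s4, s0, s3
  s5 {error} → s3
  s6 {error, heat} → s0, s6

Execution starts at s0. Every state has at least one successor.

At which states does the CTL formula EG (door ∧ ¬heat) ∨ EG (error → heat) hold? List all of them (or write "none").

States satisfying door ∧ ¬heat: {s4}.
States satisfying EG (door ∧ ¬heat): {s4}.
States satisfying error → heat: {s0, s2, s4, s6}.
States satisfying EG (error → heat): {s0, s2, s4, s6}.
States satisfying EG (door ∧ ¬heat) ∨ EG (error → heat): {s0, s2, s4, s6}.

{s0, s2, s4, s6}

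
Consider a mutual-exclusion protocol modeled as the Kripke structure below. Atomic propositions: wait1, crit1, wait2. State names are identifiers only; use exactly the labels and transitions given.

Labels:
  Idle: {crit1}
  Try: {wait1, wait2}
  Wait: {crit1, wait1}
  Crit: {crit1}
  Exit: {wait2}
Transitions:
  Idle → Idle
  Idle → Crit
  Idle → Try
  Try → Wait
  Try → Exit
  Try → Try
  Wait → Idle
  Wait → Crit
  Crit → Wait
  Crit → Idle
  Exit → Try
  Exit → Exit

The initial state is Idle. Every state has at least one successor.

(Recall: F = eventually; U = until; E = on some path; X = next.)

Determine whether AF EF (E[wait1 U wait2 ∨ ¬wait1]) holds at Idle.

States satisfying EF (E[wait1 U wait2 ∨ ¬wait1]): {Idle, Try, Wait, Crit, Exit}.
States satisfying AF EF (E[wait1 U wait2 ∨ ¬wait1]): {Idle, Try, Wait, Crit, Exit}.
Idle ∈ Sat(AF EF (E[wait1 U wait2 ∨ ¬wait1])).

Satisfied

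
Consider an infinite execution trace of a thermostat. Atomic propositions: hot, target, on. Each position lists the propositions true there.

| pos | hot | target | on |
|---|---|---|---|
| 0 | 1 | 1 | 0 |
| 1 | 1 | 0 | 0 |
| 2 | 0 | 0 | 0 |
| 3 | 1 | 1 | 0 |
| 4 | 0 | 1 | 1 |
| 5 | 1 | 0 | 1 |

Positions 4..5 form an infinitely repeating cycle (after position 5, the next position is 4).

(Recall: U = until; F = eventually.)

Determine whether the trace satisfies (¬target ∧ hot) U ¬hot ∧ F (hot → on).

Does not hold

Walking from position 0: at position 0, ¬hot has not yet held and ¬target ∧ hot fails, so (¬target ∧ hot) U ¬hot is false.
hot → on holds at position 2, which is reachable from 0, so F (hot → on) holds.
At position 0: (¬target ∧ hot) U ¬hot is false; F (hot → on) is true; so (¬target ∧ hot) U ¬hot ∧ F (hot → on) is false.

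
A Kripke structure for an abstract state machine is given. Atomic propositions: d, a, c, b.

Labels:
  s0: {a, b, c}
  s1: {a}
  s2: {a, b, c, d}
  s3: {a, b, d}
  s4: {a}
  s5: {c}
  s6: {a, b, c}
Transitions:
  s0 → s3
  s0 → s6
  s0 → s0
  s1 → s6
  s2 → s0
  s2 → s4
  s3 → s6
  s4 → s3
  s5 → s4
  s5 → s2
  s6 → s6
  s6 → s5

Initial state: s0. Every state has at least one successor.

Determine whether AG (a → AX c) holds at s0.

Does not hold

States satisfying a → AX c: {s1, s3, s5, s6}.
States satisfying AG (a → AX c): ∅.
s0 is reachable from s0 and violates a → AX c, so AG fails at s0.
s0 ∉ Sat(AG (a → AX c)).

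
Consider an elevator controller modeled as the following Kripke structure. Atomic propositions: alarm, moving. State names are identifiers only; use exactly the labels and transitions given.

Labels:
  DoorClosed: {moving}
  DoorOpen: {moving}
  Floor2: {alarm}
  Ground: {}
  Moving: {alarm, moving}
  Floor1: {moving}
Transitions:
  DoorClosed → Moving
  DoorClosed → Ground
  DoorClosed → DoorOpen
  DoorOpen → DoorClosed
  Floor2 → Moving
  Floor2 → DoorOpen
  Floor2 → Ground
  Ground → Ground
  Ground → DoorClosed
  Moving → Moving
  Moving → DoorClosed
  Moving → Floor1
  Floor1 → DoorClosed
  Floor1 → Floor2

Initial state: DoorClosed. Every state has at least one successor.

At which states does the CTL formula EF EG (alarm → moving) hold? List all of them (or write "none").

{DoorClosed, DoorOpen, Floor2, Ground, Moving, Floor1}

States satisfying EG (alarm → moving): {DoorClosed, DoorOpen, Ground, Moving, Floor1}.
States satisfying EF EG (alarm → moving): {DoorClosed, DoorOpen, Floor2, Ground, Moving, Floor1}.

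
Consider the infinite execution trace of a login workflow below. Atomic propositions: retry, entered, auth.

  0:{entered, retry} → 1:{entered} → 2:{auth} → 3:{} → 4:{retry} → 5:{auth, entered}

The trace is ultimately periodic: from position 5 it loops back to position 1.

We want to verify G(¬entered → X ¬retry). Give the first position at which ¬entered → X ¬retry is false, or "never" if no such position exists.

Check ¬entered → X ¬retry at each position in order: 0 ✓, 1 ✓, 2 ✓.
At position 3 the labels are {} and the next position 4 has {retry}, so ¬entered → X ¬retry is false there. This is the first violation.

3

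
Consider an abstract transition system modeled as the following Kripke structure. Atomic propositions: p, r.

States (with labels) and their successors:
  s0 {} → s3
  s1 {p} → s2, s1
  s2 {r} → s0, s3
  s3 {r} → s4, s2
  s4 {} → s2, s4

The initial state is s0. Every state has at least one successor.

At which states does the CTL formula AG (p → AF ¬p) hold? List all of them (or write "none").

{s0, s2, s3, s4}

States satisfying p → AF ¬p: {s0, s2, s3, s4}.
States satisfying AG (p → AF ¬p): {s0, s2, s3, s4}.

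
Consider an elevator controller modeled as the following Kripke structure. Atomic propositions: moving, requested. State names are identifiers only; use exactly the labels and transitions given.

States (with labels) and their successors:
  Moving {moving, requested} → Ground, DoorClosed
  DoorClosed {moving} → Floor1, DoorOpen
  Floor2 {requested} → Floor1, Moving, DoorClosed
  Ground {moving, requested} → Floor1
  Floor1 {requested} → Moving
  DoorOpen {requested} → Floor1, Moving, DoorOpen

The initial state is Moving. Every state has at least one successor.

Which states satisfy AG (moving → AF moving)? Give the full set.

States satisfying moving → AF moving: {Moving, DoorClosed, Floor2, Ground, Floor1, DoorOpen}.
States satisfying AG (moving → AF moving): {Moving, DoorClosed, Floor2, Ground, Floor1, DoorOpen}.

{Moving, DoorClosed, Floor2, Ground, Floor1, DoorOpen}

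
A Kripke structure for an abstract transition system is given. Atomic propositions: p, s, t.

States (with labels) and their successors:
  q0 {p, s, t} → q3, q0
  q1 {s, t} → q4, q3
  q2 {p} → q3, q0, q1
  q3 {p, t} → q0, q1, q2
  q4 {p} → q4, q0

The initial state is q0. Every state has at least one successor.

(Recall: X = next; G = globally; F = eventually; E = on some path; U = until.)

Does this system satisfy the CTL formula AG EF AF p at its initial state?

Yes

States satisfying EF AF p: {q0, q1, q2, q3, q4}.
States satisfying AG EF AF p: {q0, q1, q2, q3, q4}.
Every state reachable from q0 satisfies EF AF p.
q0 ∈ Sat(AG EF AF p).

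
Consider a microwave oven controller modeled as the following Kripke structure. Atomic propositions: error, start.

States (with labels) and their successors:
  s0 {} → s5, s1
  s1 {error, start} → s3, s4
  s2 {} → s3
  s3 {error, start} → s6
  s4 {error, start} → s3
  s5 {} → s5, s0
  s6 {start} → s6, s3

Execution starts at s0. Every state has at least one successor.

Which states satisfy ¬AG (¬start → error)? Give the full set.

{s0, s2, s5}

States satisfying ¬start → error: {s1, s3, s4, s6}.
States satisfying AG (¬start → error): {s1, s3, s4, s6}.
States satisfying ¬AG (¬start → error): {s0, s2, s5}.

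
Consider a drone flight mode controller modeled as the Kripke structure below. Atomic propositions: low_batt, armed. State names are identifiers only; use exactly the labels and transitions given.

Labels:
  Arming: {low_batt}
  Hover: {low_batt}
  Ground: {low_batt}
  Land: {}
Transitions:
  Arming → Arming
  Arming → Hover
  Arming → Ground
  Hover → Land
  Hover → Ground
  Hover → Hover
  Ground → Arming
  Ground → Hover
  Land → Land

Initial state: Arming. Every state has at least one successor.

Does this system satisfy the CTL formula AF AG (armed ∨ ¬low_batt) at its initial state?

Does not hold

States satisfying AG (armed ∨ ¬low_batt): {Land}.
States satisfying AF AG (armed ∨ ¬low_batt): {Land}.
There is a path from Arming along which AG (armed ∨ ¬low_batt) never holds.
Arming ∉ Sat(AF AG (armed ∨ ¬low_batt)).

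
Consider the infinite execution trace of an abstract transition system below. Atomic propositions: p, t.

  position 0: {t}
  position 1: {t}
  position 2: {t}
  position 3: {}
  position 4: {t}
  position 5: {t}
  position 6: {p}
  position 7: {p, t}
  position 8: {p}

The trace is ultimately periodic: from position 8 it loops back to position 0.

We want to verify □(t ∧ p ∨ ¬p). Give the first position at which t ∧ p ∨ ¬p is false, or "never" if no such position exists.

Check t ∧ p ∨ ¬p at each position in order: 0 ✓, 1 ✓, 2 ✓, 3 ✓, 4 ✓, 5 ✓.
At position 6 the labels are {p}, so t ∧ p ∨ ¬p is false there. This is the first violation.

6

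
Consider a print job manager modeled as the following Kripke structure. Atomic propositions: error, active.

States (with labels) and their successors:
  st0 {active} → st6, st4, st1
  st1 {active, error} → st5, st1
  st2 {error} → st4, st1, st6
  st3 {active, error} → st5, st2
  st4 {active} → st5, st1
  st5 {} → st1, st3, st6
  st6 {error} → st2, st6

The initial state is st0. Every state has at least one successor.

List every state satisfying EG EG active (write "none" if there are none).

{st0, st1, st4}

States satisfying EG active: {st0, st1, st4}.
States satisfying EG EG active: {st0, st1, st4}.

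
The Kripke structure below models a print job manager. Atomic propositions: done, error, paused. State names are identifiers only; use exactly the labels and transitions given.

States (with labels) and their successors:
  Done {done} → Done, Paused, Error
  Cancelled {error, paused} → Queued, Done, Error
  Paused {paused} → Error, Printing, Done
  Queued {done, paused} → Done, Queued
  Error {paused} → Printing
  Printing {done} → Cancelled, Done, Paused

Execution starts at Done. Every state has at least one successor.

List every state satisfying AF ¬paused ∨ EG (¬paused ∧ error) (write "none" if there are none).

{Done, Paused, Error, Printing}

States satisfying ¬paused: {Done, Printing}.
States satisfying AF ¬paused: {Done, Paused, Error, Printing}.
States satisfying ¬paused ∧ error: ∅.
States satisfying EG (¬paused ∧ error): ∅.
States satisfying AF ¬paused ∨ EG (¬paused ∧ error): {Done, Paused, Error, Printing}.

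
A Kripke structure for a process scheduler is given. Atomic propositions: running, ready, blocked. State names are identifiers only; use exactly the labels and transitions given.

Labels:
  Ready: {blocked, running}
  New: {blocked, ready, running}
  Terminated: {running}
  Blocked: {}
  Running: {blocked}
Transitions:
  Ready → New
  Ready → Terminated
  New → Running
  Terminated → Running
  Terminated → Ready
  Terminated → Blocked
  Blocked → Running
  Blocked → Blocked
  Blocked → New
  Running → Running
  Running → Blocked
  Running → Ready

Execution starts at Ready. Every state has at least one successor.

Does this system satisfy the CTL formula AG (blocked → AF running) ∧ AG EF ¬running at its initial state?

Violated

States satisfying blocked → AF running: {Ready, New, Terminated, Blocked}.
States satisfying AG (blocked → AF running): ∅.
States satisfying EF ¬running: {Ready, New, Terminated, Blocked, Running}.
States satisfying AG EF ¬running: {Ready, New, Terminated, Blocked, Running}.
States satisfying AG (blocked → AF running) ∧ AG EF ¬running: ∅.
Ready ∉ Sat(AG (blocked → AF running) ∧ AG EF ¬running).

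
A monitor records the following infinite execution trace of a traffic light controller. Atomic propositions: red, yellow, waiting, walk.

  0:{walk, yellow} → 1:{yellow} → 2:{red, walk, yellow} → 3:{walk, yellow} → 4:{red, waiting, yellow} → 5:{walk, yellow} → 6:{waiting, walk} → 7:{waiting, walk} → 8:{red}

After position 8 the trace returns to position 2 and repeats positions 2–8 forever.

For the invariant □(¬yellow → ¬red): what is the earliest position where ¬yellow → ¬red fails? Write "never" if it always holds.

Check ¬yellow → ¬red at each position in order: 0 ✓, 1 ✓, 2 ✓, 3 ✓, 4 ✓, 5 ✓, 6 ✓, 7 ✓.
At position 8 the labels are {red}, so ¬yellow → ¬red is false there. This is the first violation.

8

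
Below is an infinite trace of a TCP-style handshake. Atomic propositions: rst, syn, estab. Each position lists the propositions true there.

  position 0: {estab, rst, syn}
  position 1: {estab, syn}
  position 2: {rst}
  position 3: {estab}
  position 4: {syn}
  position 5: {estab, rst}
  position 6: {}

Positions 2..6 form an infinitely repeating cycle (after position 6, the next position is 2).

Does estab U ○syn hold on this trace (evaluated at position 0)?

Walking from position 0: ○syn first holds at position 0, and estab holds at every earlier position along the way, so estab U ○syn holds.

Holds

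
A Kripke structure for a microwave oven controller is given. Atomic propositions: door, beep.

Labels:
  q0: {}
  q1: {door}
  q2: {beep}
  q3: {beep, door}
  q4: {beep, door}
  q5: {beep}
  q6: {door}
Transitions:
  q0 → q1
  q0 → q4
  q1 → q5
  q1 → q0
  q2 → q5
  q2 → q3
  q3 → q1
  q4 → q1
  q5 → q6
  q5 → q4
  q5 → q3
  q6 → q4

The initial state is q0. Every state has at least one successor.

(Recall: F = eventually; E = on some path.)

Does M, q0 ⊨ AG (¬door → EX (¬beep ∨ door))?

States satisfying ¬door → EX (¬beep ∨ door): {q0, q1, q2, q3, q4, q5, q6}.
States satisfying AG (¬door → EX (¬beep ∨ door)): {q0, q1, q2, q3, q4, q5, q6}.
Every state reachable from q0 satisfies ¬door → EX (¬beep ∨ door).
q0 ∈ Sat(AG (¬door → EX (¬beep ∨ door))).

Yes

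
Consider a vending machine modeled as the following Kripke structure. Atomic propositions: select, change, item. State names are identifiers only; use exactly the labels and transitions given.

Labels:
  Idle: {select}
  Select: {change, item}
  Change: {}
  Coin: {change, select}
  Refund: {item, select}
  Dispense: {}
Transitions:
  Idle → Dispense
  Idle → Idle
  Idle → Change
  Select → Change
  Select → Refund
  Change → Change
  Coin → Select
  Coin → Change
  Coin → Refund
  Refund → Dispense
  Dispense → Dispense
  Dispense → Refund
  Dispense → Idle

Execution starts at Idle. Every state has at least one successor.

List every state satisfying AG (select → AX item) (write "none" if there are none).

States satisfying select → AX item: {Select, Change, Dispense}.
States satisfying AG (select → AX item): {Change}.

{Change}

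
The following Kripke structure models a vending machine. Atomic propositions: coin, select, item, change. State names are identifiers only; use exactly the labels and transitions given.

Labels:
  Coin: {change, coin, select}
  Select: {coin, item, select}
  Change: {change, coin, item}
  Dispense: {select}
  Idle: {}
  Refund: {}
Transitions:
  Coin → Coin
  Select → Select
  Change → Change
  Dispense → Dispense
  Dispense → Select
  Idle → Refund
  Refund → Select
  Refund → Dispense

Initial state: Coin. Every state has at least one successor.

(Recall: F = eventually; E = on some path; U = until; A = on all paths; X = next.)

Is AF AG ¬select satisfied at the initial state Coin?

Does not hold

States satisfying AG ¬select: {Change}.
States satisfying AF AG ¬select: {Change}.
There is a path from Coin along which AG ¬select never holds.
Coin ∉ Sat(AF AG ¬select).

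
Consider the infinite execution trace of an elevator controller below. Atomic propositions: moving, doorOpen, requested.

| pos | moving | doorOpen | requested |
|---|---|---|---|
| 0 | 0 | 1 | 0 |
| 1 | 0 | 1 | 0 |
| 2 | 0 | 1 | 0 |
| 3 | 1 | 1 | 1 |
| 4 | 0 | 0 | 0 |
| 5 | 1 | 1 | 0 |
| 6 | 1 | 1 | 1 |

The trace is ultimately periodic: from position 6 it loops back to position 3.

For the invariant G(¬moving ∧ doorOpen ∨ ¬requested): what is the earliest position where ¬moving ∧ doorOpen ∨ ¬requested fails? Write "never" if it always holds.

3

Check ¬moving ∧ doorOpen ∨ ¬requested at each position in order: 0 ✓, 1 ✓, 2 ✓.
At position 3 the labels are {doorOpen, moving, requested}, so ¬moving ∧ doorOpen ∨ ¬requested is false there. This is the first violation.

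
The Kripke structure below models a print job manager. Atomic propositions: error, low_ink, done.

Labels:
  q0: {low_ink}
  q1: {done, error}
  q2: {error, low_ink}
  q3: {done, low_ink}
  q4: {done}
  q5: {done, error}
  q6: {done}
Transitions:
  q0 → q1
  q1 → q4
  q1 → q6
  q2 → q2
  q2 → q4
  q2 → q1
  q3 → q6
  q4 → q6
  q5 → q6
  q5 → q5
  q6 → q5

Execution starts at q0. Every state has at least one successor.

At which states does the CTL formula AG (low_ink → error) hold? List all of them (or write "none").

States satisfying low_ink → error: {q1, q2, q4, q5, q6}.
States satisfying AG (low_ink → error): {q1, q2, q4, q5, q6}.

{q1, q2, q4, q5, q6}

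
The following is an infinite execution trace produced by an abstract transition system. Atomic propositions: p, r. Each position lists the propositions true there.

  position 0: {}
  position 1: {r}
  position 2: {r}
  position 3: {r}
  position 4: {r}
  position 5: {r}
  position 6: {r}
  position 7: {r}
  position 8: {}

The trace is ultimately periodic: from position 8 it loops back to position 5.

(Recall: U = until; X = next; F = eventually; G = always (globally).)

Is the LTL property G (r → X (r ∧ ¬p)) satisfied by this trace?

r → X (r ∧ ¬p) must hold at every position from 0 onward. It fails at position 7, so G (r → X (r ∧ ¬p)) is false.
Positions where r holds: 1, 2, 3, 4, 5, 6, 7.
Check X (r ∧ ¬p) at each: 1→ok, 2→ok, 3→ok, 4→ok, 5→ok, 6→ok, 7→fails.

No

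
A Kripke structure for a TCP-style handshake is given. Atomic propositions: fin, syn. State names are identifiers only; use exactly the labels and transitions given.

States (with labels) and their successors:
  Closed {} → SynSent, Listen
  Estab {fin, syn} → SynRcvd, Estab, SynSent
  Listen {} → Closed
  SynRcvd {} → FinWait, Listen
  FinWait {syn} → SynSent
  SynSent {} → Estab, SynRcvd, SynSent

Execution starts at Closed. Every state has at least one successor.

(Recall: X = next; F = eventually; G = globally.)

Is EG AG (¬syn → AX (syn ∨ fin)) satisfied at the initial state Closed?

States satisfying AG (¬syn → AX (syn ∨ fin)): ∅.
States satisfying EG AG (¬syn → AX (syn ∨ fin)): ∅.
No suitable path/successor from Closed witnesses the formula.
Closed ∉ Sat(EG AG (¬syn → AX (syn ∨ fin))).

No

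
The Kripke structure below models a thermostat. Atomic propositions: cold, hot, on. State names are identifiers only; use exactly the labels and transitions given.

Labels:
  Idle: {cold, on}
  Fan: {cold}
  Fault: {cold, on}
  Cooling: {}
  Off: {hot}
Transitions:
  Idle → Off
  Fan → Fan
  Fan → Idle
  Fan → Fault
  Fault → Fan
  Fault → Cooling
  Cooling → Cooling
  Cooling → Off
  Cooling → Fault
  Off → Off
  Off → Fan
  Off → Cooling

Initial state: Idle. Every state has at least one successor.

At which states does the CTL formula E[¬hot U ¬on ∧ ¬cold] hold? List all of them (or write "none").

States satisfying ¬hot: {Idle, Fan, Fault, Cooling}.
States satisfying ¬on ∧ ¬cold: {Cooling, Off}.
States satisfying E[¬hot U ¬on ∧ ¬cold]: {Idle, Fan, Fault, Cooling, Off}.

{Idle, Fan, Fault, Cooling, Off}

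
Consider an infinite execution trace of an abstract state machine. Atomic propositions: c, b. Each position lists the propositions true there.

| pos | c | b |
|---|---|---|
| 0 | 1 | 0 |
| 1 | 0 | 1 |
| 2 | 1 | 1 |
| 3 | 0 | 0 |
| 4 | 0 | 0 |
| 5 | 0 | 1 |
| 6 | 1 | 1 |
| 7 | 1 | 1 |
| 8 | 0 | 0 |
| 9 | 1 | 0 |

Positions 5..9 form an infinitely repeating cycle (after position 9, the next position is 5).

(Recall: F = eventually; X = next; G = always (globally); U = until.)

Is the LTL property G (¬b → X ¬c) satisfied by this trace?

Does not hold

¬b → X ¬c must hold at every position from 0 onward. It fails at position 8, so G (¬b → X ¬c) is false.
Positions where ¬b holds: 0, 3, 4, 8, 9.
Check X ¬c at each: 0→ok, 3→ok, 4→ok, 8→fails, 9→ok.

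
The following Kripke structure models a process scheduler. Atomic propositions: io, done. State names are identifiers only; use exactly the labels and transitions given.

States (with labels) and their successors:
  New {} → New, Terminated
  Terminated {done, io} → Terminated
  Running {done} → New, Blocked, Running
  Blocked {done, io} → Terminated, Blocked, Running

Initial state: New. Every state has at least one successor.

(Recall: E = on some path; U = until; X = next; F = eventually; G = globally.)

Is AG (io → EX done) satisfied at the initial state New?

Satisfied

States satisfying io → EX done: {New, Terminated, Running, Blocked}.
States satisfying AG (io → EX done): {New, Terminated, Running, Blocked}.
Every state reachable from New satisfies io → EX done.
New ∈ Sat(AG (io → EX done)).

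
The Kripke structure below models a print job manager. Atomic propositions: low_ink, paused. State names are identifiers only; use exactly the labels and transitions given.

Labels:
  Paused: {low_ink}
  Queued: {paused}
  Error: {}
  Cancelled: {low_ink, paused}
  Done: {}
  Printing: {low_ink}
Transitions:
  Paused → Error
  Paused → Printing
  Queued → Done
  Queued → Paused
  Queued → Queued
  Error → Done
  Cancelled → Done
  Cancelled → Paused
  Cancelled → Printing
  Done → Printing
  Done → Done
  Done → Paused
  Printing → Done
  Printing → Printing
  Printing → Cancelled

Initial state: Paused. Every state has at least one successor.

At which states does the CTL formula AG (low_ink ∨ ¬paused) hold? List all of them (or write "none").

{Paused, Error, Cancelled, Done, Printing}

States satisfying low_ink ∨ ¬paused: {Paused, Error, Cancelled, Done, Printing}.
States satisfying AG (low_ink ∨ ¬paused): {Paused, Error, Cancelled, Done, Printing}.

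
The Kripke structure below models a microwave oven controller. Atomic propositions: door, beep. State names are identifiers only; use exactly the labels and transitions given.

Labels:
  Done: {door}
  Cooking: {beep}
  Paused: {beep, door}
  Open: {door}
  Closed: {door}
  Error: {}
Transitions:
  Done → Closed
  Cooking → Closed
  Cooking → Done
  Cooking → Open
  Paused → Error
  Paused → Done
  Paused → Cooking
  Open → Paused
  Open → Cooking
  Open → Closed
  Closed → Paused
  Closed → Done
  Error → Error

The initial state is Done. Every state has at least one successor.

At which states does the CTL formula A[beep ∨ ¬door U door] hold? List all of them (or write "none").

{Done, Cooking, Paused, Open, Closed}

States satisfying beep ∨ ¬door: {Cooking, Paused, Error}.
States satisfying door: {Done, Paused, Open, Closed}.
States satisfying A[beep ∨ ¬door U door]: {Done, Cooking, Paused, Open, Closed}.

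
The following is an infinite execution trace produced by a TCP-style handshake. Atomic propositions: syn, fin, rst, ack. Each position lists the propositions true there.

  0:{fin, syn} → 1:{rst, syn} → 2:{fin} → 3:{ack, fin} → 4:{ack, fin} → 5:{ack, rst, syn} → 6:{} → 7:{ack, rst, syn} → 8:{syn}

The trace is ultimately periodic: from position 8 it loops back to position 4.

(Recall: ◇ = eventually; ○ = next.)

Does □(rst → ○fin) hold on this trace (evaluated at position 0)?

rst → ○fin must hold at every position from 0 onward. It fails at position 5, so □(rst → ○fin) is false.
Positions where rst holds: 1, 5, 7.
Check ○fin at each: 1→ok, 5→fails, 7→fails.

No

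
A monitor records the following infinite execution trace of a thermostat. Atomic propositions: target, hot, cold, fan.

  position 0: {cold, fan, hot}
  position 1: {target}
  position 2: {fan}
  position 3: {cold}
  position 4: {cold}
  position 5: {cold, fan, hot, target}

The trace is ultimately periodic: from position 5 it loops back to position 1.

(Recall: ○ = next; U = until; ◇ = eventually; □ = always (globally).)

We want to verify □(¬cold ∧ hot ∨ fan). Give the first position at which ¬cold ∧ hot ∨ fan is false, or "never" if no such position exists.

1

Check ¬cold ∧ hot ∨ fan at each position in order: 0 ✓.
At position 1 the labels are {target}, so ¬cold ∧ hot ∨ fan is false there. This is the first violation.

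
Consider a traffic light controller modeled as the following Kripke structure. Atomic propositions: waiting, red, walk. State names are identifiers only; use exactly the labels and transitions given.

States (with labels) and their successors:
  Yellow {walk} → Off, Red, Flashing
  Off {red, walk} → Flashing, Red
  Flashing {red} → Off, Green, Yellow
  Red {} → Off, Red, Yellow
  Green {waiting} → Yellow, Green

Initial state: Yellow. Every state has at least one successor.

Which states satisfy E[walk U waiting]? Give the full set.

States satisfying walk: {Yellow, Off}.
States satisfying waiting: {Green}.
States satisfying E[walk U waiting]: {Green}.

{Green}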